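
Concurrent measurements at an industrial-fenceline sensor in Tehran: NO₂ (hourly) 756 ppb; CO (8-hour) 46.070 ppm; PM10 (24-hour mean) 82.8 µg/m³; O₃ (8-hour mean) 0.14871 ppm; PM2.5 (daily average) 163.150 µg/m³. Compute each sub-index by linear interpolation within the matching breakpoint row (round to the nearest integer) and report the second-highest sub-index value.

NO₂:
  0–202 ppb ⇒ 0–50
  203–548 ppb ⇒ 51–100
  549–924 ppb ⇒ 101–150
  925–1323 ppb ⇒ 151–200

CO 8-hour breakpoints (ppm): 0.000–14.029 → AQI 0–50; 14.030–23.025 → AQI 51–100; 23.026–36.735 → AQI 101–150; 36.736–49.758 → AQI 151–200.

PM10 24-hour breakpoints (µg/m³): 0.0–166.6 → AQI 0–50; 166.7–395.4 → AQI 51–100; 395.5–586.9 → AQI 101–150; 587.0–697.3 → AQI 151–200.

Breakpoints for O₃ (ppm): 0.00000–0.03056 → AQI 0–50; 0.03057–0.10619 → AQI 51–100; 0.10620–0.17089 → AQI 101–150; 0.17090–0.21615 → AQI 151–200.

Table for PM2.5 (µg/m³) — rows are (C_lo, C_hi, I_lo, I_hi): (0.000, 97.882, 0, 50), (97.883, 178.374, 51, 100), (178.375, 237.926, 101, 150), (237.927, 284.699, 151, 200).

133

NO₂: 756 ∈ [549, 924] ↔ index [101, 150].
101 + (756−549)·(150−101)/(924−549) = 101 + 207·49/375 ≈ 128.05, so AQI = 128.
CO: 46.070 ∈ [36.736, 49.758] ↔ index [151, 200].
151 + (46.070−36.736)·(200−151)/(49.758−36.736) = 151 + 9.334·49/13.022 ≈ 186.12, so AQI = 186.
PM10: 82.8 ∈ [0.0, 166.6] ↔ index [0, 50].
0 + (82.8−0.0)·(50−0)/(166.6−0.0) = 0 + 82.8·50/166.6 ≈ 24.85, so AQI = 25.
O₃: 0.14871 lies in 0.10620–0.17089, so I_lo=101, I_hi=150, C_lo=0.10620, C_hi=0.17089.
(150−101)/(0.17089−0.10620) × (0.14871−0.10620) + 101 = 49/0.06469 × 0.04251 + 101 ≈ 133.20 → 133.
PM2.5 163.150: bracket 97.883–178.374 → index 51–100; slope 49/80.491, offset 65.267.
AQI = 51 + 49/80.491·65.267 ≈ 90.73 ⇒ 91.
Sub-indices: NO₂→128, CO→186, PM10→25, O₃→133, PM2.5→91. Ranked high→low: 186, 133, 128, 91, 25. Second-highest sub-index = 133.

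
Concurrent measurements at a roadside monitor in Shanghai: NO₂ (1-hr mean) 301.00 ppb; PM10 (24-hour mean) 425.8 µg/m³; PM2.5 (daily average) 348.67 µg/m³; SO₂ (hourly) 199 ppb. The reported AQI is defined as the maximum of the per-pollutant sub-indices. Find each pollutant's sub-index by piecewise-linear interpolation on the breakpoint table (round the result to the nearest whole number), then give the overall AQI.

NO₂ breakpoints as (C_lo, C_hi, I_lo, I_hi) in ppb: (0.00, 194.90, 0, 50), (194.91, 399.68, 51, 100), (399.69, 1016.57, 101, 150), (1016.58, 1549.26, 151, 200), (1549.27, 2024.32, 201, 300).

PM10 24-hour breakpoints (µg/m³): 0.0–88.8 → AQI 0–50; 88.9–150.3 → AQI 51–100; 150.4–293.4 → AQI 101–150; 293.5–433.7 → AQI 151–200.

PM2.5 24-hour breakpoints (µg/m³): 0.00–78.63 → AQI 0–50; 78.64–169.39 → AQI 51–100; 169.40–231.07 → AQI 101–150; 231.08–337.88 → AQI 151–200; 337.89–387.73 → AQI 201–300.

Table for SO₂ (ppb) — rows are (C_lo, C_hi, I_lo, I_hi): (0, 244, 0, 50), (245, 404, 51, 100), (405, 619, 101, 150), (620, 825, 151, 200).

222

NO₂: 301.00 lies in 194.91–399.68, so I_lo=51, I_hi=100, C_lo=194.91, C_hi=399.68.
(100−51)/(399.68−194.91) × (301.00−194.91) + 51 = 49/204.77 × 106.09 + 51 ≈ 76.39 → 76.
PM10: row 293.5–433.7 (AQI 151–200). (200−151)·(425.8−293.5)/(433.7−293.5) + 151 = 49·132.3/140.2 + 151 ≈ 197.24 → 197.
PM2.5 348.67: bracket 337.89–387.73 → index 201–300; slope 99/49.84, offset 10.78.
AQI = 201 + 99/49.84·10.78 ≈ 222.41 ⇒ 222.
SO₂ 199: bracket 0–244 → index 0–50; slope 50/244, offset 199.
AQI = 0 + 50/244·199 ≈ 40.78 ⇒ 41.
Sub-indices: NO₂→76, PM10→197, PM2.5→222, SO₂→41. Overall AQI = max = 222; dominant pollutant is PM2.5.
AQI 222: Very Unhealthy.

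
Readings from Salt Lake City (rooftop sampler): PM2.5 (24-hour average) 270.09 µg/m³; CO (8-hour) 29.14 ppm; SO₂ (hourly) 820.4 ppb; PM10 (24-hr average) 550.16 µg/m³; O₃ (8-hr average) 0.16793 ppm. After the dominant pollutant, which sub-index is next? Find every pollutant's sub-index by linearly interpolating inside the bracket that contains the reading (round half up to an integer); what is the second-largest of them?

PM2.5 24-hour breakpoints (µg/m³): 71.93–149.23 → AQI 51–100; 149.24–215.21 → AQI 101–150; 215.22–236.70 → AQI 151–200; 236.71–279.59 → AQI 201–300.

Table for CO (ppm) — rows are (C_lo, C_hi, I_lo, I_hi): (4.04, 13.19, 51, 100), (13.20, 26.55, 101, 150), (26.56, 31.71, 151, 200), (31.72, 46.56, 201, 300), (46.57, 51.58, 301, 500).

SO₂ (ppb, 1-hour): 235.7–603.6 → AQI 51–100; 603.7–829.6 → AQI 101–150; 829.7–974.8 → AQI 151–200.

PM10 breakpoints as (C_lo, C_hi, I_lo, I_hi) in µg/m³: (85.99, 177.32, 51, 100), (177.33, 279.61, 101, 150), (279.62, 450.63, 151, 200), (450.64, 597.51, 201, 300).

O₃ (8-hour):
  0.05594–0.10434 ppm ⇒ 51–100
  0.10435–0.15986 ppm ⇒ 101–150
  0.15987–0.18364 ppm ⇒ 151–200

PM2.5 270.09: bracket 236.71–279.59 → index 201–300; slope 99/42.88, offset 33.38.
AQI = 201 + 99/42.88·33.38 ≈ 278.07 ⇒ 278.
CO 29.14: bracket 26.56–31.71 → index 151–200; slope 49/5.15, offset 2.58.
AQI = 151 + 49/5.15·2.58 ≈ 175.55 ⇒ 176.
SO₂: row 603.7–829.6 (AQI 101–150). (150−101)·(820.4−603.7)/(829.6−603.7) + 101 = 49·216.7/225.9 + 101 ≈ 148.00 → 148.
PM10: row 450.64–597.51 (AQI 201–300). (300−201)·(550.16−450.64)/(597.51−450.64) + 201 = 99·99.52/146.87 + 201 ≈ 268.08 → 268.
O₃ 0.16793: bracket 0.15987–0.18364 → index 151–200; slope 49/0.02377, offset 0.00806.
AQI = 151 + 49/0.02377·0.00806 ≈ 167.62 ⇒ 168.
Sub-indices: PM2.5→278, CO→176, SO₂→148, PM10→268, O₃→168. Ranked high→low: 278, 268, 176, 168, 148. Second-highest sub-index = 268.

268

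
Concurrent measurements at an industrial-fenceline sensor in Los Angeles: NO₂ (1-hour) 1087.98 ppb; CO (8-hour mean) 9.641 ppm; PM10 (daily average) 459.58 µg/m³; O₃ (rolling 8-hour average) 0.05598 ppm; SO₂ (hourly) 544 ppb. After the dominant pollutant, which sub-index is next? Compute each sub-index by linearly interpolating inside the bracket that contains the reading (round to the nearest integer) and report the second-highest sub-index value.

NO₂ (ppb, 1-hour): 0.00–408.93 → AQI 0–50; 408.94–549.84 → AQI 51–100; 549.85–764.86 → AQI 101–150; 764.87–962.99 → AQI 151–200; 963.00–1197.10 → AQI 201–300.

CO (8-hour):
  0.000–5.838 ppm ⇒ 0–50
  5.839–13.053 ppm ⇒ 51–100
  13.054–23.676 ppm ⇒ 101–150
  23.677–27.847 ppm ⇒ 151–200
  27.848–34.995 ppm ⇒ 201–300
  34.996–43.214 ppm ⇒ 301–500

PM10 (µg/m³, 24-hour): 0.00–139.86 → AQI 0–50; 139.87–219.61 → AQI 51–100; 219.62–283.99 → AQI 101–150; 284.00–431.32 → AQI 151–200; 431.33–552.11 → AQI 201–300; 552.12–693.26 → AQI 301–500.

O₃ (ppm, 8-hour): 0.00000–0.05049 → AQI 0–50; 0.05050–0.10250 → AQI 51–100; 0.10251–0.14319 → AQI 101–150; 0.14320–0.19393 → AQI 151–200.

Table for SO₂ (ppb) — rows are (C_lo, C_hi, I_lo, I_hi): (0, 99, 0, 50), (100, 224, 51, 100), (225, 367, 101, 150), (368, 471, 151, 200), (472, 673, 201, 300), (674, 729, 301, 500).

NO₂ 1087.98: bracket 963.00–1197.10 → index 201–300; slope 99/234.10, offset 124.98.
AQI = 201 + 99/234.10·124.98 ≈ 253.85 ⇒ 254.
CO: 9.641 lies in 5.839–13.053, so I_lo=51, I_hi=100, C_lo=5.839, C_hi=13.053.
(100−51)/(13.053−5.839) × (9.641−5.839) + 51 = 49/7.214 × 3.802 + 51 ≈ 76.82 → 77.
PM10 459.58: bracket 431.33–552.11 → index 201–300; slope 99/120.78, offset 28.25.
AQI = 201 + 99/120.78·28.25 ≈ 224.16 ⇒ 224.
O₃ 0.05598: bracket 0.05050–0.10250 → index 51–100; slope 49/0.05200, offset 0.00548.
AQI = 51 + 49/0.05200·0.00548 ≈ 56.16 ⇒ 56.
SO₂ 544: bracket 472–673 → index 201–300; slope 99/201, offset 72.
AQI = 201 + 99/201·72 ≈ 236.46 ⇒ 236.
Sub-indices: NO₂→254, CO→77, PM10→224, O₃→56, SO₂→236. Ranked high→low: 254, 236, 224, 77, 56. Second-highest sub-index = 236.

236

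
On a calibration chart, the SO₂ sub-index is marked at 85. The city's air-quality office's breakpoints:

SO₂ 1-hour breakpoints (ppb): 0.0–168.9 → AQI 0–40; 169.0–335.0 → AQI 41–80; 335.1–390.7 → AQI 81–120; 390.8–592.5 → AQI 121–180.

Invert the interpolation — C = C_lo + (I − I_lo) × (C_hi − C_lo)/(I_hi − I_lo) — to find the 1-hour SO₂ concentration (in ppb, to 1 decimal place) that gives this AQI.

340.8

AQI 85 lies in the 81–120 band, which corresponds to 335.1–390.7 ppb.
C = 335.1 + (85−81)×(390.7−335.1)/(120−81) = 335.1 + 4×55.6/39 ≈ 340.803 ppb → 340.8 ppb to 1 dp.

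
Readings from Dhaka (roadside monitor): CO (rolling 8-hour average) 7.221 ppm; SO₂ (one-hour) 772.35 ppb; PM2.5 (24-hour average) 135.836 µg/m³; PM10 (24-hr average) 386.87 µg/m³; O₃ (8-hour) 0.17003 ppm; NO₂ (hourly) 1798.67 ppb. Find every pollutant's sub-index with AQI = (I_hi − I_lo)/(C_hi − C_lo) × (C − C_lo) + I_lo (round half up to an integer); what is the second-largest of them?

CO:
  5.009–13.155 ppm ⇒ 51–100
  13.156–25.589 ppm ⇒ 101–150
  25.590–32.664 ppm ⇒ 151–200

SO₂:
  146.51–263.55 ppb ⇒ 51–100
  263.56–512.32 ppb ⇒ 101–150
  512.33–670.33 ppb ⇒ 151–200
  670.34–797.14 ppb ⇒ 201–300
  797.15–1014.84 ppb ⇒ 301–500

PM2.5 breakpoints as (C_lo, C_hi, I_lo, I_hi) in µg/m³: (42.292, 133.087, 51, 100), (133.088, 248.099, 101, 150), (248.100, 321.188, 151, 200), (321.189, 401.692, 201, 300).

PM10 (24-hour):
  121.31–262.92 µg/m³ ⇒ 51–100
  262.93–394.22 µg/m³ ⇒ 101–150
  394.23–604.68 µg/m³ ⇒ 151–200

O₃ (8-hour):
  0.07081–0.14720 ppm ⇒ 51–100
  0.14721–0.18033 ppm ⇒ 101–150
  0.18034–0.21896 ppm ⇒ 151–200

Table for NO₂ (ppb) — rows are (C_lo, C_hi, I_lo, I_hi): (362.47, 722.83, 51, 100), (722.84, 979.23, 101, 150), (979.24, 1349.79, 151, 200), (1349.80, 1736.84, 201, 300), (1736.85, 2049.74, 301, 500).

CO: row 5.009–13.155 (AQI 51–100). (100−51)·(7.221−5.009)/(13.155−5.009) + 51 = 49·2.212/8.146 + 51 ≈ 64.31 → 64.
SO₂ 772.35: bracket 670.34–797.14 → index 201–300; slope 99/126.80, offset 102.01.
AQI = 201 + 99/126.80·102.01 ≈ 280.65 ⇒ 281.
PM2.5: 135.836 lies in 133.088–248.099, so I_lo=101, I_hi=150, C_lo=133.088, C_hi=248.099.
(150−101)/(248.099−133.088) × (135.836−133.088) + 101 = 49/115.011 × 2.748 + 101 ≈ 102.17 → 102.
PM10 386.87: bracket 262.93–394.22 → index 101–150; slope 49/131.29, offset 123.94.
AQI = 101 + 49/131.29·123.94 ≈ 147.26 ⇒ 147.
O₃: 0.17003 lies in 0.14721–0.18033, so I_lo=101, I_hi=150, C_lo=0.14721, C_hi=0.18033.
(150−101)/(0.18033−0.14721) × (0.17003−0.14721) + 101 = 49/0.03312 × 0.02282 + 101 ≈ 134.76 → 135.
NO₂: 1798.67 ∈ [1736.85, 2049.74] ↔ index [301, 500].
301 + (1798.67−1736.85)·(500−301)/(2049.74−1736.85) = 301 + 61.82·199/312.89 ≈ 340.32, so AQI = 340.
Sub-indices: CO→64, SO₂→281, PM2.5→102, PM10→147, O₃→135, NO₂→340. Ranked high→low: 340, 281, 147, 135, 102, 64. Second-highest sub-index = 281.

281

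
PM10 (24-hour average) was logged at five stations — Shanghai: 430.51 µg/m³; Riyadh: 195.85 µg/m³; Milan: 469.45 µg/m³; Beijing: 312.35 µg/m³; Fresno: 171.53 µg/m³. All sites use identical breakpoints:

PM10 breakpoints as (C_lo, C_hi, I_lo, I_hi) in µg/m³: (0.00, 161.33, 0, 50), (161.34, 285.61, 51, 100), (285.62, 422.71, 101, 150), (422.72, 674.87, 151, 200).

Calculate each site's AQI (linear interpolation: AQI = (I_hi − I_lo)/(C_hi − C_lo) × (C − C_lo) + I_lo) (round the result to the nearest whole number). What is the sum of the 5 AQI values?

Shanghai: 430.51 ∈ [422.72, 674.87] ↔ index [151, 200].
151 + (430.51−422.72)·(200−151)/(674.87−422.72) = 151 + 7.79·49/252.15 ≈ 152.51, so AQI = 153.
Riyadh 195.85: bracket 161.34–285.61 → index 51–100; slope 49/124.27, offset 34.51.
AQI = 51 + 49/124.27·34.51 ≈ 64.61 ⇒ 65.
Milan 469.45: bracket 422.72–674.87 → index 151–200; slope 49/252.15, offset 46.73.
AQI = 151 + 49/252.15·46.73 ≈ 160.08 ⇒ 160.
Beijing: 312.35 ∈ [285.62, 422.71] ↔ index [101, 150].
101 + (312.35−285.62)·(150−101)/(422.71−285.62) = 101 + 26.73·49/137.09 ≈ 110.55, so AQI = 111.
Fresno 171.53: bracket 161.34–285.61 → index 51–100; slope 49/124.27, offset 10.19.
AQI = 51 + 49/124.27·10.19 ≈ 55.02 ⇒ 55.
AQIs: Shanghai=153, Riyadh=65, Milan=160, Beijing=111, Fresno=55. Sum = 153 + 65 + 160 + 111 + 55 = 544.

544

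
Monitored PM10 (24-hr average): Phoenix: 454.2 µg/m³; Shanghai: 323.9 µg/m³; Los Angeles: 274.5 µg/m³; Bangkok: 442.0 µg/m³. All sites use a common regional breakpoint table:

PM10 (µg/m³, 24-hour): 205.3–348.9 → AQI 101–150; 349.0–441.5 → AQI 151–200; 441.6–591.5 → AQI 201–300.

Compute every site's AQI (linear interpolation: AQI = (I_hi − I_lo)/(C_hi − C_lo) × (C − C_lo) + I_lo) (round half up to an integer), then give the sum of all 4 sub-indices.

676

Phoenix: 454.2 lies in 441.6–591.5, so I_lo=201, I_hi=300, C_lo=441.6, C_hi=591.5.
(300−201)/(591.5−441.6) × (454.2−441.6) + 201 = 99/149.9 × 12.6 + 201 ≈ 209.32 → 209.
Shanghai: 323.9 lies in 205.3–348.9, so I_lo=101, I_hi=150, C_lo=205.3, C_hi=348.9.
(150−101)/(348.9−205.3) × (323.9−205.3) + 101 = 49/143.6 × 118.6 + 101 ≈ 141.47 → 141.
Los Angeles: row 205.3–348.9 (AQI 101–150). (150−101)·(274.5−205.3)/(348.9−205.3) + 101 = 49·69.2/143.6 + 101 ≈ 124.61 → 125.
Bangkok: row 441.6–591.5 (AQI 201–300). (300−201)·(442.0−441.6)/(591.5−441.6) + 201 = 99·0.4/149.9 + 201 ≈ 201.26 → 201.
AQIs: Phoenix=209, Shanghai=141, Los Angeles=125, Bangkok=201. Sum = 209 + 141 + 125 + 201 = 676.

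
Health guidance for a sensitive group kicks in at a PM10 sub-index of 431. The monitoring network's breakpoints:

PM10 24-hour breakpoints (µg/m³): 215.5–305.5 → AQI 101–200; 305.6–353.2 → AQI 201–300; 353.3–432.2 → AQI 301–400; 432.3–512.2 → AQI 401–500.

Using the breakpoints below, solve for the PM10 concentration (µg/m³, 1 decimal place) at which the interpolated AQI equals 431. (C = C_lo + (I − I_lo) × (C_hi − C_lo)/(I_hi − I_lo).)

456.5

AQI 431 lies in the 401–500 band, which corresponds to 432.3–512.2 µg/m³.
C = 432.3 + (431−401)×(512.2−432.3)/(500−401) = 432.3 + 30×79.9/99 ≈ 456.512 µg/m³ → 456.5 µg/m³ to 1 dp.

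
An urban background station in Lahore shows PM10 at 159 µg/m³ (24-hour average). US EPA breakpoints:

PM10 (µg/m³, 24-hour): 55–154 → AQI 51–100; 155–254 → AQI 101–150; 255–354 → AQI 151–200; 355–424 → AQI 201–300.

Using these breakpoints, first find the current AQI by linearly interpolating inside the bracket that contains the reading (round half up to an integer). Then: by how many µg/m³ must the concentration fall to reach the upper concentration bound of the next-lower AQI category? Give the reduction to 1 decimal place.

PM10: 159 ∈ [155, 254] ↔ index [101, 150].
101 + (159−155)·(150−101)/(254−155) = 101 + 4·49/99 ≈ 102.98, so AQI = 103.
Current AQI 103 is in the Unhealthy for Sensitive Groups range (101–150). The next-lower category tops out at AQI 100, whose upper concentration bound is 154 µg/m³.
Reduction needed = 159 − 154 = 5.0 µg/m³.

5.0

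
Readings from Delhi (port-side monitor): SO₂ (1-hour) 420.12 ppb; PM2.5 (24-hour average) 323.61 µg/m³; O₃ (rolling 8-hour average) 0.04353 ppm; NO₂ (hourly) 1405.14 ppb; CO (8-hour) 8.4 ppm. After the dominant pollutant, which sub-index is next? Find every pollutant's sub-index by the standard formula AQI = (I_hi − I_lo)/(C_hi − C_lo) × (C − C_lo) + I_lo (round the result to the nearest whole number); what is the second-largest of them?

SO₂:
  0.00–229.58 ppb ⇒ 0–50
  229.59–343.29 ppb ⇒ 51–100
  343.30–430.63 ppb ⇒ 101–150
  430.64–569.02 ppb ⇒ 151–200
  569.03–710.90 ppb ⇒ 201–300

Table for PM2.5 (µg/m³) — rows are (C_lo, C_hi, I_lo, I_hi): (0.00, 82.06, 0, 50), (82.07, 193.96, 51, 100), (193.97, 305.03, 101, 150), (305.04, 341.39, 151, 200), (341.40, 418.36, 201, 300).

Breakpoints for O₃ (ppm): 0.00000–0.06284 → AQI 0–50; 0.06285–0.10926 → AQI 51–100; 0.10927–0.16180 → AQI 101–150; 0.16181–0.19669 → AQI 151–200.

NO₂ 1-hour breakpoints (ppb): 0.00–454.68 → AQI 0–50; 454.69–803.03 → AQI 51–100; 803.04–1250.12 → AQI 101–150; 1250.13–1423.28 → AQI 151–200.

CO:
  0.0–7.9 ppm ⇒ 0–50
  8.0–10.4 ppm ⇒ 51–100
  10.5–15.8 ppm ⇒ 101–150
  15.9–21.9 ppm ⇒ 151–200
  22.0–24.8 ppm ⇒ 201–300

SO₂: row 343.30–430.63 (AQI 101–150). (150−101)·(420.12−343.30)/(430.63−343.30) + 101 = 49·76.82/87.33 + 101 ≈ 144.10 → 144.
PM2.5: row 305.04–341.39 (AQI 151–200). (200−151)·(323.61−305.04)/(341.39−305.04) + 151 = 49·18.57/36.35 + 151 ≈ 176.03 → 176.
O₃: 0.04353 lies in 0.00000–0.06284, so I_lo=0, I_hi=50, C_lo=0.00000, C_hi=0.06284.
(50−0)/(0.06284−0.00000) × (0.04353−0.00000) + 0 = 50/0.06284 × 0.04353 + 0 ≈ 34.64 → 35.
NO₂ 1405.14: bracket 1250.13–1423.28 → index 151–200; slope 49/173.15, offset 155.01.
AQI = 151 + 49/173.15·155.01 ≈ 194.87 ⇒ 195.
CO 8.4: bracket 8.0–10.4 → index 51–100; slope 49/2.4, offset 0.4.
AQI = 51 + 49/2.4·0.4 ≈ 59.17 ⇒ 59.
Sub-indices: SO₂→144, PM2.5→176, O₃→35, NO₂→195, CO→59. Ranked high→low: 195, 176, 144, 59, 35. Second-highest sub-index = 176.

176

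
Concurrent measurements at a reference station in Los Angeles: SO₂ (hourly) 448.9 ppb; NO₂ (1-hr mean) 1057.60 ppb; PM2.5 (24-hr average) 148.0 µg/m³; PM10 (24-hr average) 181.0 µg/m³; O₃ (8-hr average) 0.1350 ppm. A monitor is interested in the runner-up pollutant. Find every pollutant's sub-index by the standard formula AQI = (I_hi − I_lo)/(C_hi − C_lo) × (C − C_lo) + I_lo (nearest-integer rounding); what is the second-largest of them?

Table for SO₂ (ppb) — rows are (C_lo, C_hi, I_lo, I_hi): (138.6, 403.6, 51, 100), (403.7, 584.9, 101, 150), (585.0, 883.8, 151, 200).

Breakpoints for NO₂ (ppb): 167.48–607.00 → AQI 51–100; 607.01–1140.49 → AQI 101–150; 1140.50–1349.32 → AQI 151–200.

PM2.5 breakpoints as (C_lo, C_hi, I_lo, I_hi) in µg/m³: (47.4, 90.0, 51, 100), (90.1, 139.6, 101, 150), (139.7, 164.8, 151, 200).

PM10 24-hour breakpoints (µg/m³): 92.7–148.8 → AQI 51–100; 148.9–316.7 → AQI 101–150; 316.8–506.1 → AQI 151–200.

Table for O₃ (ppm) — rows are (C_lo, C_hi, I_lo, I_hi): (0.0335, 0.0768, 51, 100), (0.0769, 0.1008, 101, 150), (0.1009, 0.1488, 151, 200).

SO₂: 448.9 lies in 403.7–584.9, so I_lo=101, I_hi=150, C_lo=403.7, C_hi=584.9.
(150−101)/(584.9−403.7) × (448.9−403.7) + 101 = 49/181.2 × 45.2 + 101 ≈ 113.22 → 113.
NO₂ 1057.60: bracket 607.01–1140.49 → index 101–150; slope 49/533.48, offset 450.59.
AQI = 101 + 49/533.48·450.59 ≈ 142.39 ⇒ 142.
PM2.5: row 139.7–164.8 (AQI 151–200). (200−151)·(148.0−139.7)/(164.8−139.7) + 151 = 49·8.3/25.1 + 151 ≈ 167.20 → 167.
PM10 181.0: bracket 148.9–316.7 → index 101–150; slope 49/167.8, offset 32.1.
AQI = 101 + 49/167.8·32.1 ≈ 110.37 ⇒ 110.
O₃: 0.1350 ∈ [0.1009, 0.1488] ↔ index [151, 200].
151 + (0.1350−0.1009)·(200−151)/(0.1488−0.1009) = 151 + 0.0341·49/0.0479 ≈ 185.88, so AQI = 186.
Sub-indices: SO₂→113, NO₂→142, PM2.5→167, PM10→110, O₃→186. Ranked high→low: 186, 167, 142, 113, 110. Second-highest sub-index = 167.

167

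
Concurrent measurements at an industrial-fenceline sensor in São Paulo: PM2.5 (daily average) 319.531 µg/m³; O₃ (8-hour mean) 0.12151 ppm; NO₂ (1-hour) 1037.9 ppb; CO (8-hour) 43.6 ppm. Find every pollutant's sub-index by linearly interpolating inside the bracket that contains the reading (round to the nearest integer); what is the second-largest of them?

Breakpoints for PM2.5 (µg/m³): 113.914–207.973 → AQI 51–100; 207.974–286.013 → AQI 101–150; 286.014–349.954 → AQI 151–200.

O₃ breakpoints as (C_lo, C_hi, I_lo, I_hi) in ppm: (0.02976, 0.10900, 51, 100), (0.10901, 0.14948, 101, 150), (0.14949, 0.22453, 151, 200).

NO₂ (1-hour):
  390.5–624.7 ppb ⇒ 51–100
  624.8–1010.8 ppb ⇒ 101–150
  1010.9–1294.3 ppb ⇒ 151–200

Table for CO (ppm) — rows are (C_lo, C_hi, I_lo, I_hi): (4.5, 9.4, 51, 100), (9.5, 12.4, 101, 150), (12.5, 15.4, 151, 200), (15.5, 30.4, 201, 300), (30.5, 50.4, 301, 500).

PM2.5: 319.531 ∈ [286.014, 349.954] ↔ index [151, 200].
151 + (319.531−286.014)·(200−151)/(349.954−286.014) = 151 + 33.517·49/63.940 ≈ 176.69, so AQI = 177.
O₃: row 0.10901–0.14948 (AQI 101–150). (150−101)·(0.12151−0.10901)/(0.14948−0.10901) + 101 = 49·0.01250/0.04047 + 101 ≈ 116.13 → 116.
NO₂: row 1010.9–1294.3 (AQI 151–200). (200−151)·(1037.9−1010.9)/(1294.3−1010.9) + 151 = 49·27.0/283.4 + 151 ≈ 155.67 → 156.
CO: row 30.5–50.4 (AQI 301–500). (500−301)·(43.6−30.5)/(50.4−30.5) + 301 = 199·13.1/19.9 + 301 ≈ 432.00 → 432.
Sub-indices: PM2.5→177, O₃→116, NO₂→156, CO→432. Ranked high→low: 432, 177, 156, 116. Second-highest sub-index = 177.

177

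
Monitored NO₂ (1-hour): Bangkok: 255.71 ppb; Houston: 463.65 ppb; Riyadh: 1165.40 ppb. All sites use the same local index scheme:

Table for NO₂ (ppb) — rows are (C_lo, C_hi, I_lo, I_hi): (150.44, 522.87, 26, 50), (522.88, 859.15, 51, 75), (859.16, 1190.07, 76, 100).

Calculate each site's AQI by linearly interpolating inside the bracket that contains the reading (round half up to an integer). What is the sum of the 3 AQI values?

Bangkok: 255.71 ∈ [150.44, 522.87] ↔ index [26, 50].
26 + (255.71−150.44)·(50−26)/(522.87−150.44) = 26 + 105.27·24/372.43 ≈ 32.78, so AQI = 33.
Houston: 463.65 ∈ [150.44, 522.87] ↔ index [26, 50].
26 + (463.65−150.44)·(50−26)/(522.87−150.44) = 26 + 313.21·24/372.43 ≈ 46.18, so AQI = 46.
Riyadh: row 859.16–1190.07 (AQI 76–100). (100−76)·(1165.40−859.16)/(1190.07−859.16) + 76 = 24·306.24/330.91 + 76 ≈ 98.21 → 98.
AQIs: Bangkok=33, Houston=46, Riyadh=98. Sum = 33 + 46 + 98 = 177.

177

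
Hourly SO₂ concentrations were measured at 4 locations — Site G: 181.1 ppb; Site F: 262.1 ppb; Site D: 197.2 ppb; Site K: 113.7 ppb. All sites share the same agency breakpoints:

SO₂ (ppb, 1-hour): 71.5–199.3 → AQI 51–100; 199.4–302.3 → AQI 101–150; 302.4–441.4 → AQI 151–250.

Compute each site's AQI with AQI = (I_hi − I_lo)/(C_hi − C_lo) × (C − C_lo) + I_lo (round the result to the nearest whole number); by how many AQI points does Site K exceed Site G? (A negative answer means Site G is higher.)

Site G: 181.1 ∈ [71.5, 199.3] ↔ index [51, 100].
51 + (181.1−71.5)·(100−51)/(199.3−71.5) = 51 + 109.6·49/127.8 ≈ 93.02, so AQI = 93.
Site F: row 199.4–302.3 (AQI 101–150). (150−101)·(262.1−199.4)/(302.3−199.4) + 101 = 49·62.7/102.9 + 101 ≈ 130.86 → 131.
Site D 197.2: bracket 71.5–199.3 → index 51–100; slope 49/127.8, offset 125.7.
AQI = 51 + 49/127.8·125.7 ≈ 99.19 ⇒ 99.
Site K: row 71.5–199.3 (AQI 51–100). (100−51)·(113.7−71.5)/(199.3−71.5) + 51 = 49·42.2/127.8 + 51 ≈ 67.18 → 67.
AQIs: Site G=93, Site F=131, Site D=99, Site K=67. Site K (67) − Site G (93) = -26.

-26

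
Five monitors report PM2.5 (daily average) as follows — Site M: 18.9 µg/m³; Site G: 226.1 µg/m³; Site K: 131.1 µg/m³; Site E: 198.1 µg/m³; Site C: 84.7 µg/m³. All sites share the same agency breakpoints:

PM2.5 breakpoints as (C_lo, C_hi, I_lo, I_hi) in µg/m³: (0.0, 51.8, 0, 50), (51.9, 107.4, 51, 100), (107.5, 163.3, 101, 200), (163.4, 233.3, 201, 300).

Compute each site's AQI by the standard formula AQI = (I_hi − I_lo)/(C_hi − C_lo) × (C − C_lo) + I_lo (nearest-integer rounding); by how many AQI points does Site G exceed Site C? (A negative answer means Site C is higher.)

210

Site M: 18.9 lies in 0.0–51.8, so I_lo=0, I_hi=50, C_lo=0.0, C_hi=51.8.
(50−0)/(51.8−0.0) × (18.9−0.0) + 0 = 50/51.8 × 18.9 + 0 ≈ 18.24 → 18.
Site G: row 163.4–233.3 (AQI 201–300). (300−201)·(226.1−163.4)/(233.3−163.4) + 201 = 99·62.7/69.9 + 201 ≈ 289.80 → 290.
Site K: 131.1 lies in 107.5–163.3, so I_lo=101, I_hi=200, C_lo=107.5, C_hi=163.3.
(200−101)/(163.3−107.5) × (131.1−107.5) + 101 = 99/55.8 × 23.6 + 101 ≈ 142.87 → 143.
Site E: 198.1 ∈ [163.4, 233.3] ↔ index [201, 300].
201 + (198.1−163.4)·(300−201)/(233.3−163.4) = 201 + 34.7·99/69.9 ≈ 250.15, so AQI = 250.
Site C: 84.7 ∈ [51.9, 107.4] ↔ index [51, 100].
51 + (84.7−51.9)·(100−51)/(107.4−51.9) = 51 + 32.8·49/55.5 ≈ 79.96, so AQI = 80.
AQIs: Site M=18, Site G=290, Site K=143, Site E=250, Site C=80. Site G (290) − Site C (80) = 210.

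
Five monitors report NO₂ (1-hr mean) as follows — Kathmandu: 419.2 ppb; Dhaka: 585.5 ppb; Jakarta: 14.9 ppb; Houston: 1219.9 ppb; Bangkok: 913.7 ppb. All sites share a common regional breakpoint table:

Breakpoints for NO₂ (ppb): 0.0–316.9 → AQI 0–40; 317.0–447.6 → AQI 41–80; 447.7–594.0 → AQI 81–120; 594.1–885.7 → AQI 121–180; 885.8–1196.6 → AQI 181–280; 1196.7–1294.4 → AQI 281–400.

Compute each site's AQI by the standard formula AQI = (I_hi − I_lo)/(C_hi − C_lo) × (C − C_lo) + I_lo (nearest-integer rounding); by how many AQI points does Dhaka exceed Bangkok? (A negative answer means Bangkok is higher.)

-72

Kathmandu: row 317.0–447.6 (AQI 41–80). (80−41)·(419.2−317.0)/(447.6−317.0) + 41 = 39·102.2/130.6 + 41 ≈ 71.52 → 72.
Dhaka: 585.5 ∈ [447.7, 594.0] ↔ index [81, 120].
81 + (585.5−447.7)·(120−81)/(594.0−447.7) = 81 + 137.8·39/146.3 ≈ 117.73, so AQI = 118.
Jakarta 14.9: bracket 0.0–316.9 → index 0–40; slope 40/316.9, offset 14.9.
AQI = 0 + 40/316.9·14.9 ≈ 1.88 ⇒ 2.
Houston: 1219.9 lies in 1196.7–1294.4, so I_lo=281, I_hi=400, C_lo=1196.7, C_hi=1294.4.
(400−281)/(1294.4−1196.7) × (1219.9−1196.7) + 281 = 119/97.7 × 23.2 + 281 ≈ 309.26 → 309.
Bangkok 913.7: bracket 885.8–1196.6 → index 181–280; slope 99/310.8, offset 27.9.
AQI = 181 + 99/310.8·27.9 ≈ 189.89 ⇒ 190.
AQIs: Kathmandu=72, Dhaka=118, Jakarta=2, Houston=309, Bangkok=190. Dhaka (118) − Bangkok (190) = -72.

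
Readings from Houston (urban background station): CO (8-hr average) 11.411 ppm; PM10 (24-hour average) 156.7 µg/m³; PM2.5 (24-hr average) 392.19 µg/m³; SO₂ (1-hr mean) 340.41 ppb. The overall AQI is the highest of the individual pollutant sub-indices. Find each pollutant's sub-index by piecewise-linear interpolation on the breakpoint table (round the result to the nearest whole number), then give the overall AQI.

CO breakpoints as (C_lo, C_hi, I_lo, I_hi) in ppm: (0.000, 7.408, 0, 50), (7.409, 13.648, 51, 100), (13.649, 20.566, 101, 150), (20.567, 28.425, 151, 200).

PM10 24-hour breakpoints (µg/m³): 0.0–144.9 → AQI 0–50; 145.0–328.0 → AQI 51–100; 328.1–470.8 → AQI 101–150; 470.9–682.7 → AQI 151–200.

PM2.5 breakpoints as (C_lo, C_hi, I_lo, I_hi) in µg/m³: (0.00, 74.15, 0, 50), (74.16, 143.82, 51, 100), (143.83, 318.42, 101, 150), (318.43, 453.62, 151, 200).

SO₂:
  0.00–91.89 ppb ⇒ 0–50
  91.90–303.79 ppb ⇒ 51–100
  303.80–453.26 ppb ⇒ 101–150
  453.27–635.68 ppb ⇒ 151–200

178

CO: 11.411 ∈ [7.409, 13.648] ↔ index [51, 100].
51 + (11.411−7.409)·(100−51)/(13.648−7.409) = 51 + 4.002·49/6.239 ≈ 82.43, so AQI = 82.
PM10 156.7: bracket 145.0–328.0 → index 51–100; slope 49/183.0, offset 11.7.
AQI = 51 + 49/183.0·11.7 ≈ 54.13 ⇒ 54.
PM2.5: 392.19 lies in 318.43–453.62, so I_lo=151, I_hi=200, C_lo=318.43, C_hi=453.62.
(200−151)/(453.62−318.43) × (392.19−318.43) + 151 = 49/135.19 × 73.76 + 151 ≈ 177.73 → 178.
SO₂: 340.41 lies in 303.80–453.26, so I_lo=101, I_hi=150, C_lo=303.80, C_hi=453.26.
(150−101)/(453.26−303.80) × (340.41−303.80) + 101 = 49/149.46 × 36.61 + 101 ≈ 113.00 → 113.
Sub-indices: CO→82, PM10→54, PM2.5→178, SO₂→113. Overall AQI = max = 178; dominant pollutant is PM2.5.
AQI 178: Unhealthy.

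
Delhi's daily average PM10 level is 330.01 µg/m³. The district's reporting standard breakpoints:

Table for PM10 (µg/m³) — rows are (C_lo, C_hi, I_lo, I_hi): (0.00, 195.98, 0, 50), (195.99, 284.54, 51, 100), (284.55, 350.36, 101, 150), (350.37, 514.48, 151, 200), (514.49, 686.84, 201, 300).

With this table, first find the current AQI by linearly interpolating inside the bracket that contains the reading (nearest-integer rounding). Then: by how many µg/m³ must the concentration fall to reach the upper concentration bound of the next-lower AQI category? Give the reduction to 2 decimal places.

45.47

PM10 330.01: bracket 284.55–350.36 → index 101–150; slope 49/65.81, offset 45.46.
AQI = 101 + 49/65.81·45.46 ≈ 134.85 ⇒ 135.
Current AQI 135 is in the Unhealthy for Sensitive Groups range (101–150). The next-lower category tops out at AQI 100, whose upper concentration bound is 284.54 µg/m³.
Reduction needed = 330.01 − 284.54 = 45.47 µg/m³.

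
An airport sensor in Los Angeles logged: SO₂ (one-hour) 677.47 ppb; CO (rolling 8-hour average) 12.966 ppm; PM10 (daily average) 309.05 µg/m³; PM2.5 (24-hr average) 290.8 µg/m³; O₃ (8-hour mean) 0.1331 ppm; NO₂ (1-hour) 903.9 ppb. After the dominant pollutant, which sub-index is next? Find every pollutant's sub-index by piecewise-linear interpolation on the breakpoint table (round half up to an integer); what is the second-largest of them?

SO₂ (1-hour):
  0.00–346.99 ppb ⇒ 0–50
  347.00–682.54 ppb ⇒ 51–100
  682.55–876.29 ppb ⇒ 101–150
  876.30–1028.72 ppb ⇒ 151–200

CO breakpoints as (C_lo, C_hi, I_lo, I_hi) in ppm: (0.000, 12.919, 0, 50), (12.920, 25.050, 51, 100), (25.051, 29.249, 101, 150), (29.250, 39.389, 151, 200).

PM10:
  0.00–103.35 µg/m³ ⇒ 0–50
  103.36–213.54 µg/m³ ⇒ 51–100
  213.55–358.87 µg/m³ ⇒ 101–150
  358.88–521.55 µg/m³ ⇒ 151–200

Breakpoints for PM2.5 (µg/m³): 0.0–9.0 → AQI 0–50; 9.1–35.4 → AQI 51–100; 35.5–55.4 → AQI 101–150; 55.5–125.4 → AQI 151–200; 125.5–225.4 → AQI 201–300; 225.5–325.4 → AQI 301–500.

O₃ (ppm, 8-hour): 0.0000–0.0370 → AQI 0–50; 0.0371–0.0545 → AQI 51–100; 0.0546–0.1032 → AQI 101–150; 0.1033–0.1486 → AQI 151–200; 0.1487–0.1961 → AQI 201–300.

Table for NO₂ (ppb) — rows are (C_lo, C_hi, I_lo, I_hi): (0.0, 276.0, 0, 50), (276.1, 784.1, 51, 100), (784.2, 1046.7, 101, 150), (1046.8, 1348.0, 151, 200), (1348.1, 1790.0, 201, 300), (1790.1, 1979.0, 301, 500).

SO₂: 677.47 lies in 347.00–682.54, so I_lo=51, I_hi=100, C_lo=347.00, C_hi=682.54.
(100−51)/(682.54−347.00) × (677.47−347.00) + 51 = 49/335.54 × 330.47 + 51 ≈ 99.26 → 99.
CO 12.966: bracket 12.920–25.050 → index 51–100; slope 49/12.130, offset 0.046.
AQI = 51 + 49/12.130·0.046 ≈ 51.19 ⇒ 51.
PM10: 309.05 ∈ [213.55, 358.87] ↔ index [101, 150].
101 + (309.05−213.55)·(150−101)/(358.87−213.55) = 101 + 95.50·49/145.32 ≈ 133.20, so AQI = 133.
PM2.5: 290.8 lies in 225.5–325.4, so I_lo=301, I_hi=500, C_lo=225.5, C_hi=325.4.
(500−301)/(325.4−225.5) × (290.8−225.5) + 301 = 199/99.9 × 65.3 + 301 ≈ 431.08 → 431.
O₃: 0.1331 ∈ [0.1033, 0.1486] ↔ index [151, 200].
151 + (0.1331−0.1033)·(200−151)/(0.1486−0.1033) = 151 + 0.0298·49/0.0453 ≈ 183.23, so AQI = 183.
NO₂: 903.9 lies in 784.2–1046.7, so I_lo=101, I_hi=150, C_lo=784.2, C_hi=1046.7.
(150−101)/(1046.7−784.2) × (903.9−784.2) + 101 = 49/262.5 × 119.7 + 101 ≈ 123.34 → 123.
Sub-indices: SO₂→99, CO→51, PM10→133, PM2.5→431, O₃→183, NO₂→123. Ranked high→low: 431, 183, 133, 123, 99, 51. Second-highest sub-index = 183.

183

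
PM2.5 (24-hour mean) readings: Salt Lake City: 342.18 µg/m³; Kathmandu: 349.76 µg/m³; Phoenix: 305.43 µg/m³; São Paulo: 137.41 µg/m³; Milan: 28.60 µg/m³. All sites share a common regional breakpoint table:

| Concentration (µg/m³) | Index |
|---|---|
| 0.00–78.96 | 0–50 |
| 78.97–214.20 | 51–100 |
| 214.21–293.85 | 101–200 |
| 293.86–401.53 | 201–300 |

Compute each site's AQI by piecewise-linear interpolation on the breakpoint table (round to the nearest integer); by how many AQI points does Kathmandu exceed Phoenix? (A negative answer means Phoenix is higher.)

40

Salt Lake City: 342.18 lies in 293.86–401.53, so I_lo=201, I_hi=300, C_lo=293.86, C_hi=401.53.
(300−201)/(401.53−293.86) × (342.18−293.86) + 201 = 99/107.67 × 48.32 + 201 ≈ 245.43 → 245.
Kathmandu: 349.76 lies in 293.86–401.53, so I_lo=201, I_hi=300, C_lo=293.86, C_hi=401.53.
(300−201)/(401.53−293.86) × (349.76−293.86) + 201 = 99/107.67 × 55.90 + 201 ≈ 252.40 → 252.
Phoenix: row 293.86–401.53 (AQI 201–300). (300−201)·(305.43−293.86)/(401.53−293.86) + 201 = 99·11.57/107.67 + 201 ≈ 211.64 → 212.
São Paulo 137.41: bracket 78.97–214.20 → index 51–100; slope 49/135.23, offset 58.44.
AQI = 51 + 49/135.23·58.44 ≈ 72.18 ⇒ 72.
Milan: 28.60 lies in 0.00–78.96, so I_lo=0, I_hi=50, C_lo=0.00, C_hi=78.96.
(50−0)/(78.96−0.00) × (28.60−0.00) + 0 = 50/78.96 × 28.60 + 0 ≈ 18.11 → 18.
AQIs: Salt Lake City=245, Kathmandu=252, Phoenix=212, São Paulo=72, Milan=18. Kathmandu (252) − Phoenix (212) = 40.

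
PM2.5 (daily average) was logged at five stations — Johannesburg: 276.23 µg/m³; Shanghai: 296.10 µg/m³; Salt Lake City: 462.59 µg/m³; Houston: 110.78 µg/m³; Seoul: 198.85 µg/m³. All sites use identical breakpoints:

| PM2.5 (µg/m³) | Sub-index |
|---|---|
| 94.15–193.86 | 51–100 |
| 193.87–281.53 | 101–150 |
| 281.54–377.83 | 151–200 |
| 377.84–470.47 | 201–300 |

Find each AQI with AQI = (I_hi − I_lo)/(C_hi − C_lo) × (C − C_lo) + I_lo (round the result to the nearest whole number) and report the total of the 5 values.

760

Johannesburg: 276.23 lies in 193.87–281.53, so I_lo=101, I_hi=150, C_lo=193.87, C_hi=281.53.
(150−101)/(281.53−193.87) × (276.23−193.87) + 101 = 49/87.66 × 82.36 + 101 ≈ 147.04 → 147.
Shanghai: row 281.54–377.83 (AQI 151–200). (200−151)·(296.10−281.54)/(377.83−281.54) + 151 = 49·14.56/96.29 + 151 ≈ 158.41 → 158.
Salt Lake City: 462.59 ∈ [377.84, 470.47] ↔ index [201, 300].
201 + (462.59−377.84)·(300−201)/(470.47−377.84) = 201 + 84.75·99/92.63 ≈ 291.58, so AQI = 292.
Houston 110.78: bracket 94.15–193.86 → index 51–100; slope 49/99.71, offset 16.63.
AQI = 51 + 49/99.71·16.63 ≈ 59.17 ⇒ 59.
Seoul: 198.85 ∈ [193.87, 281.53] ↔ index [101, 150].
101 + (198.85−193.87)·(150−101)/(281.53−193.87) = 101 + 4.98·49/87.66 ≈ 103.78, so AQI = 104.
AQIs: Johannesburg=147, Shanghai=158, Salt Lake City=292, Houston=59, Seoul=104. Sum = 147 + 158 + 292 + 59 + 104 = 760.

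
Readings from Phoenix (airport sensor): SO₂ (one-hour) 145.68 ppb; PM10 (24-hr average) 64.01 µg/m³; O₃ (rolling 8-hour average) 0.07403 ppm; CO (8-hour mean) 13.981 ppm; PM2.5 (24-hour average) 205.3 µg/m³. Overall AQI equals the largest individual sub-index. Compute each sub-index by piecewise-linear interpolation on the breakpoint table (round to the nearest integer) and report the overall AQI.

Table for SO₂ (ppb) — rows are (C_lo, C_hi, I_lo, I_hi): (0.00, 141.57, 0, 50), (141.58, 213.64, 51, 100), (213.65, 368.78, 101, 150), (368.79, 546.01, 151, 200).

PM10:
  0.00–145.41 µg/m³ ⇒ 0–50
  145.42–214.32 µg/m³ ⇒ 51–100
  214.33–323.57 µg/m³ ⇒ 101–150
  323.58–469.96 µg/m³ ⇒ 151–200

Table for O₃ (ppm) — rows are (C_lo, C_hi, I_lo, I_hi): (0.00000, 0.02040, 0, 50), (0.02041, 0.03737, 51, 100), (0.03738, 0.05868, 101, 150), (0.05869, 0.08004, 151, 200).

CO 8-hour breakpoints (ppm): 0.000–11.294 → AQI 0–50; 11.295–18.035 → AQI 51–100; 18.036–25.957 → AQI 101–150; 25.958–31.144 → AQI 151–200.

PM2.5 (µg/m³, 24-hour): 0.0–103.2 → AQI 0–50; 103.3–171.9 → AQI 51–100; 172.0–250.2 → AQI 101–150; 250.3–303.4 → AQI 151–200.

SO₂: 145.68 ∈ [141.58, 213.64] ↔ index [51, 100].
51 + (145.68−141.58)·(100−51)/(213.64−141.58) = 51 + 4.10·49/72.06 ≈ 53.79, so AQI = 54.
PM10: row 0.00–145.41 (AQI 0–50). (50−0)·(64.01−0.00)/(145.41−0.00) + 0 = 50·64.01/145.41 + 0 ≈ 22.01 → 22.
O₃: row 0.05869–0.08004 (AQI 151–200). (200−151)·(0.07403−0.05869)/(0.08004−0.05869) + 151 = 49·0.01534/0.02135 + 151 ≈ 186.21 → 186.
CO 13.981: bracket 11.295–18.035 → index 51–100; slope 49/6.740, offset 2.686.
AQI = 51 + 49/6.740·2.686 ≈ 70.53 ⇒ 71.
PM2.5 205.3: bracket 172.0–250.2 → index 101–150; slope 49/78.2, offset 33.3.
AQI = 101 + 49/78.2·33.3 ≈ 121.87 ⇒ 122.
Sub-indices: SO₂→54, PM10→22, O₃→186, CO→71, PM2.5→122. Overall AQI = max = 186; dominant pollutant is O₃.
AQI 186: Unhealthy.

186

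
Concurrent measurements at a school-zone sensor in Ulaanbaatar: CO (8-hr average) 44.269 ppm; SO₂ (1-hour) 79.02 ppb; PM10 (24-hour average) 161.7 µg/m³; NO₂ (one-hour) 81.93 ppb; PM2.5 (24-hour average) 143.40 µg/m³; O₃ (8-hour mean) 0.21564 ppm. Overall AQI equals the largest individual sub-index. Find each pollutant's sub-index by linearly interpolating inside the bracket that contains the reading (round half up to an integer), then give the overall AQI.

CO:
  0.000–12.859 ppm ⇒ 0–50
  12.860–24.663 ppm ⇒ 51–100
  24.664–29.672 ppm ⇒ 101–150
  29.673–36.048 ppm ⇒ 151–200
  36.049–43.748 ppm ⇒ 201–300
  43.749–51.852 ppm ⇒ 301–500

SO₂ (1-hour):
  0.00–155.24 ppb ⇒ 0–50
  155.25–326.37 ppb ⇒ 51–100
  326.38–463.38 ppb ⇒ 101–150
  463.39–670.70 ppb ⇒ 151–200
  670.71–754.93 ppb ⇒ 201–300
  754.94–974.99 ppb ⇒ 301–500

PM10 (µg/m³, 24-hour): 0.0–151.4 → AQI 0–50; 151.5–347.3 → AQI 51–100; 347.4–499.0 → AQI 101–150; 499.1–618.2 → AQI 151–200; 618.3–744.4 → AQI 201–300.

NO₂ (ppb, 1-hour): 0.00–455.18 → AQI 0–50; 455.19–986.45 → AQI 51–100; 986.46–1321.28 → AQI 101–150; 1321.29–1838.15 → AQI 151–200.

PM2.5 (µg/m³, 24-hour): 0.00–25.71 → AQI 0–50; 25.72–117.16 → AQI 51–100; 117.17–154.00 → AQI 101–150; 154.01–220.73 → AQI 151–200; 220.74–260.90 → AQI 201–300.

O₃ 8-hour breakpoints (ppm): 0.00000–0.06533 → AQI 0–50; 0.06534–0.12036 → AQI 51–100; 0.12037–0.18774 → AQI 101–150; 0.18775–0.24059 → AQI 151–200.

CO: 44.269 lies in 43.749–51.852, so I_lo=301, I_hi=500, C_lo=43.749, C_hi=51.852.
(500−301)/(51.852−43.749) × (44.269−43.749) + 301 = 199/8.103 × 0.520 + 301 ≈ 313.77 → 314.
SO₂: 79.02 lies in 0.00–155.24, so I_lo=0, I_hi=50, C_lo=0.00, C_hi=155.24.
(50−0)/(155.24−0.00) × (79.02−0.00) + 0 = 50/155.24 × 79.02 + 0 ≈ 25.45 → 25.
PM10: row 151.5–347.3 (AQI 51–100). (100−51)·(161.7−151.5)/(347.3−151.5) + 51 = 49·10.2/195.8 + 51 ≈ 53.55 → 54.
NO₂: row 0.00–455.18 (AQI 0–50). (50−0)·(81.93−0.00)/(455.18−0.00) + 0 = 50·81.93/455.18 + 0 ≈ 9.00 → 9.
PM2.5: 143.40 lies in 117.17–154.00, so I_lo=101, I_hi=150, C_lo=117.17, C_hi=154.00.
(150−101)/(154.00−117.17) × (143.40−117.17) + 101 = 49/36.83 × 26.23 + 101 ≈ 135.90 → 136.
O₃: 0.21564 lies in 0.18775–0.24059, so I_lo=151, I_hi=200, C_lo=0.18775, C_hi=0.24059.
(200−151)/(0.24059−0.18775) × (0.21564−0.18775) + 151 = 49/0.05284 × 0.02789 + 151 ≈ 176.86 → 177.
Sub-indices: CO→314, SO₂→25, PM10→54, NO₂→9, PM2.5→136, O₃→177. Overall AQI = max = 314; dominant pollutant is CO.

314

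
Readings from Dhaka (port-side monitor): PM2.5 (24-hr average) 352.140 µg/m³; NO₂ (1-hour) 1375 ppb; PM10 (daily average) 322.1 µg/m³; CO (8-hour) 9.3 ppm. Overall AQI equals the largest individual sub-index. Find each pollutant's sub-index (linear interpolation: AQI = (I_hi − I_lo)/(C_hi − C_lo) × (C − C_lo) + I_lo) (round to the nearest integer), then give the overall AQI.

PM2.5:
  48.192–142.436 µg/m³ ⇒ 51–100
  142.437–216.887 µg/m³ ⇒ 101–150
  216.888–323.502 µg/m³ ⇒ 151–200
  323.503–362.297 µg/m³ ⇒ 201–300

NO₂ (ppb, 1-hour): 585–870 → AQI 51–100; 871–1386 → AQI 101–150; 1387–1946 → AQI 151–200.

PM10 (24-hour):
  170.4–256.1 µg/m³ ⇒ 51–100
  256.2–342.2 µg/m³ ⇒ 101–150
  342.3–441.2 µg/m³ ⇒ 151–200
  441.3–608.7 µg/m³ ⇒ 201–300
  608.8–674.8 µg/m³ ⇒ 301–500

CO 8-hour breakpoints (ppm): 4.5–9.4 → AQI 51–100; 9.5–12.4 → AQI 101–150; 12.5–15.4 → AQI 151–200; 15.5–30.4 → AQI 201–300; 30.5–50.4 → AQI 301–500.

PM2.5 352.140: bracket 323.503–362.297 → index 201–300; slope 99/38.794, offset 28.637.
AQI = 201 + 99/38.794·28.637 ≈ 274.08 ⇒ 274.
NO₂ 1375: bracket 871–1386 → index 101–150; slope 49/515, offset 504.
AQI = 101 + 49/515·504 ≈ 148.95 ⇒ 149.
PM10: 322.1 ∈ [256.2, 342.2] ↔ index [101, 150].
101 + (322.1−256.2)·(150−101)/(342.2−256.2) = 101 + 65.9·49/86.0 ≈ 138.55, so AQI = 139.
CO: row 4.5–9.4 (AQI 51–100). (100−51)·(9.3−4.5)/(9.4−4.5) + 51 = 49·4.8/4.9 + 51 ≈ 99.00 → 99.
Sub-indices: PM2.5→274, NO₂→149, PM10→139, CO→99. Overall AQI = max = 274; dominant pollutant is PM2.5.

274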